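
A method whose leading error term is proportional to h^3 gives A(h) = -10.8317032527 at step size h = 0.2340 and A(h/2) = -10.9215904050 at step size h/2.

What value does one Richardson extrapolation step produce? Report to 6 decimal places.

-10.934431

Leading term ∝ h^3; use weight 8 = 2^3.
Top: 8(-10.9215904050) − (-10.8317032527) = -76.5410199873
Divide by 2^3 − 1 = 7.
So the Richardson estimate is -10.9344314268.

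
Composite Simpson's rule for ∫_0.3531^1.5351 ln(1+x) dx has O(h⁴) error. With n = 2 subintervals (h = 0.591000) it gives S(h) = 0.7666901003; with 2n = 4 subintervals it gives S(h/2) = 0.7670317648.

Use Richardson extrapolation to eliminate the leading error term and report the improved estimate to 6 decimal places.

0.767055

Error is O(h^4); halving h shrinks it by 2^4 = 16.
A(h/2) − A(h) = 0.7670317648 − 0.7666901003 = 0.0003416645
Divide by 2^4 − 1 = 15: 0.0003416645/15 = 0.0000227776
R = A(h/2) + (A(h/2) − A(h))/15 = 0.7670317648 + 0.0000227776 = 0.7670545424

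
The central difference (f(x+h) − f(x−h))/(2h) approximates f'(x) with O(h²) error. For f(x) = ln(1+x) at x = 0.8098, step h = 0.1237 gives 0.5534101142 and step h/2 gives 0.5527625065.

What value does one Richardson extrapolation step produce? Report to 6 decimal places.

0.552547

Leading term ∝ h^2; use weight 4 = 2^2.
4×0.5527625065 = 2.2110500260; 2.2110500260 − 0.5534101142 = 1.6576399118
1.6576399118 ÷ 3 = 0.5525466373
Correction |R − A(h/2)| = 2.159e-04; gap |A(h/2) − A(h)| = 6.476e-04.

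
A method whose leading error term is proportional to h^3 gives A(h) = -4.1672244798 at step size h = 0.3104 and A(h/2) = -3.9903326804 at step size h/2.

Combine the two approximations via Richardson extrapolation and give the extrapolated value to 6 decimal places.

Order 3 gives 2^r = 8 and 2^r − 1 = 7.
8×(-3.9903326804) = -31.9226614432; subtract (-4.1672244798) → -27.7554369634
Denominator 8 − 1 = 7.
Result: -3.9650624233
Gap between inputs: 1.769e-01; correction applied: +0.0252702571.

-3.965062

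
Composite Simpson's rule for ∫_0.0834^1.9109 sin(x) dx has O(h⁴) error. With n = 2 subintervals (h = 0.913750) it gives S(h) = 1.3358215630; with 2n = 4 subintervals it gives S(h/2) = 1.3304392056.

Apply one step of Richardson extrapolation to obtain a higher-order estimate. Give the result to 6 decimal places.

r = 4: numerator weight 16, denominator 15.
Top: 16(1.3304392056) − (1.3358215630) = 19.9512057266
R = 19.9512057266/15 = 1.3300803818

1.330080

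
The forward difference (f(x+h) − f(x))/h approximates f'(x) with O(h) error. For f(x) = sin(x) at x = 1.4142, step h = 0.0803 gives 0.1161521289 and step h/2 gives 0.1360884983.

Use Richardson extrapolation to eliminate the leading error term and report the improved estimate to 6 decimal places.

The method has order 1: 2^1 = 2.
Top: 2(0.1360884983) − (0.1161521289) = 0.1560248677
0.1560248677 ÷ 1 = 0.1560248677

0.156025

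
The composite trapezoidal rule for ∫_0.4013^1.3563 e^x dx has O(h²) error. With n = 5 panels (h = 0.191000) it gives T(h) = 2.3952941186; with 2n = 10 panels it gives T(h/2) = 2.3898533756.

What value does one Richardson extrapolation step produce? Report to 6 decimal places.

2.388040

With r = 2 the leading error scales as h^2, so the weight is 2^2 = 4.
4×2.3898533756 − 2.3952941186 = 7.1641193838
Divide by 2^2 − 1 = 3.
(4×2.3898533756 − 2.3952941186)/(4 − 1) = 2.3880397946
Correction |R − A(h/2)| = 1.814e-03; gap |A(h/2) − A(h)| = 5.441e-03.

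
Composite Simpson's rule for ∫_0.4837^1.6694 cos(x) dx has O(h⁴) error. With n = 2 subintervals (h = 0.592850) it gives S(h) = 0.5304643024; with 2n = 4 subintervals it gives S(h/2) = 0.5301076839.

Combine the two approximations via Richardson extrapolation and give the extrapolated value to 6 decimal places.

r = 4: numerator weight 16, denominator 15.
Top: 16(0.5301076839) − (0.5304643024) = 7.9512586400
Denominator 16 − 1 = 15.
Extrapolated: 7.9512586400 / 15 = 0.5300839093
Correction |R − A(h/2)| = 2.377e-05; gap |A(h/2) − A(h)| = 3.566e-04.

0.530084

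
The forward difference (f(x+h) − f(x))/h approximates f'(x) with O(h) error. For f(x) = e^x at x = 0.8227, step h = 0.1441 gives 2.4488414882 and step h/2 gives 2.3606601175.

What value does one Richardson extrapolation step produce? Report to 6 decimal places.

With r = 1 the leading error scales as h^1, so the weight is 2^1 = 2.
Difference of the inputs: 2.3606601175 − 2.4488414882 = -0.0881813707
Correction (A(h/2) − A(h))/(2 − 1) = (-0.0881813707)/1 = -0.0881813707
R = 2.3606601175 − 0.0881813707 = 2.2724787468
Gap between inputs: 8.818e-02; correction applied: −0.0881813707.

2.272479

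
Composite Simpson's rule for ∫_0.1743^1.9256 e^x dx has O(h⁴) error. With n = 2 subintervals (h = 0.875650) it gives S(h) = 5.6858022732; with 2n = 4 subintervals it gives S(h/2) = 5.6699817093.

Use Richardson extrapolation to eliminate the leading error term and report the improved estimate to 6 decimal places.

5.668927

The method has order 4: 2^4 = 16.
Numerator 16*A(h/2) − A(h) = 16*5.6699817093 − 5.6858022732 = 85.0339050756
(16*5.6699817093 − 5.6858022732)/(16 − 1) = 5.6689270050
Shift from A(h/2): −0.0010547043.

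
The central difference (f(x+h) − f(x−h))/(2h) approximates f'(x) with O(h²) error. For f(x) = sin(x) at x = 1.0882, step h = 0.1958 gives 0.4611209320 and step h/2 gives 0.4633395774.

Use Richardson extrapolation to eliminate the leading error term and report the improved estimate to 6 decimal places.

Order 2 gives 2^r = 4 and 2^r − 1 = 3.
Weighted: 1.8533583096 − 0.4611209320 = 1.3922373776
R = 1.3922373776/3 = 0.4640791259
Gap between inputs: 2.219e-03; correction applied: +0.0007395485.

0.464079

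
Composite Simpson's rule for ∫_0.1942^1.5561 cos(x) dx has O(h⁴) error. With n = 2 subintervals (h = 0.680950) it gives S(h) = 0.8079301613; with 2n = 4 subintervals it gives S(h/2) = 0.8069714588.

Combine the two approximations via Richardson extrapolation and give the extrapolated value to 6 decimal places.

0.806908

Order 4 gives 2^r = 16 and 2^r − 1 = 15.
Numerator 16×A(h/2) − A(h) = 16×0.8069714588 − 0.8079301613 = 12.1036131795
12.1036131795 ÷ 15 = 0.8069075453
Shift from A(h/2): −0.0000639135.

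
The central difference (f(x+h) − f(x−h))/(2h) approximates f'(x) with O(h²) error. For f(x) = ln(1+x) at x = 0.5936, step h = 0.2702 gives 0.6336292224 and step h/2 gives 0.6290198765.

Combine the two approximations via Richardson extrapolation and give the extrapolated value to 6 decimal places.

0.627483

Error is O(h^2); halving h shrinks it by 2^2 = 4.
4 × 0.6290198765 = 2.5160795060; 2.5160795060 − 0.6336292224 = 1.8824502836
R = 1.8824502836/3 = 0.6274834279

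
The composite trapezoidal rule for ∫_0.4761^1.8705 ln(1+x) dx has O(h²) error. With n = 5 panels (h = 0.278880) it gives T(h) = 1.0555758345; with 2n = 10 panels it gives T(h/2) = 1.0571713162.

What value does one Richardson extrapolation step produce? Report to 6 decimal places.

Order 2 gives 2^r = 4 and 2^r − 1 = 3.
Numerator 4*A(h/2) − A(h) = 4*1.0571713162 − 1.0555758345 = 3.1731094303
(4*1.0571713162 − 1.0555758345)/(4 − 1) = 1.0577031434
Gap between inputs: 1.595e-03; correction applied: +0.0005318272.

1.057703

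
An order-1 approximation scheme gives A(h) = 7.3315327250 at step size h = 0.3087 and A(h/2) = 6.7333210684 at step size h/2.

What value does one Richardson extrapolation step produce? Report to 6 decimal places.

Method order is 1; weight 2^1 = 2.
2*6.7333210684 = 13.4666421368; subtract 7.3315327250 → 6.1351094118
(2*6.7333210684 − 7.3315327250)/(2 − 1) = 6.1351094118
Shift from A(h/2): −0.5982116566.

6.135109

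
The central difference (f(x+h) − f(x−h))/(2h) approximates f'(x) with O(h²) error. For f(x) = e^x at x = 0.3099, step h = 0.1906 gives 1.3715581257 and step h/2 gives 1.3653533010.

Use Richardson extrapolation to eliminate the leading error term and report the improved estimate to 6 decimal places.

1.363285

Leading term ∝ h^2; use weight 4 = 2^2.
4·1.3653533010 − 1.3715581257 = 4.0898550783
Divide by 2^2 − 1 = 3.
4.0898550783 ÷ 3 = 1.3632850261
Gap between inputs: 6.205e-03; correction applied: −0.0020682749.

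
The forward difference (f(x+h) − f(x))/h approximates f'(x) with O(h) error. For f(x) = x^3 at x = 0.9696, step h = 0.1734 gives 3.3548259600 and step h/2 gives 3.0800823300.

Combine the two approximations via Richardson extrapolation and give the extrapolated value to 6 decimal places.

2.805339

r = 1, so 2^r = 2.
A(h/2) − A(h) = 3.0800823300 − 3.3548259600 = -0.2747436300
Correction (A(h/2) − A(h))/(2 − 1) = (-0.2747436300)/1 = -0.2747436300
R = 3.0800823300 − 0.2747436300 = 2.8053387000
Correction |R − A(h/2)| = 2.747e-01; gap |A(h/2) − A(h)| = 2.747e-01.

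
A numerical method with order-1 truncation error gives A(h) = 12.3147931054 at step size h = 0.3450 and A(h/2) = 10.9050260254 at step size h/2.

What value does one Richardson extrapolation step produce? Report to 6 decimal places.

Method order is 1; weight 2^1 = 2.
Top: 2(10.9050260254) − (12.3147931054) = 9.4952589454
Denominator 2 − 1 = 1.
(2×10.9050260254 − 12.3147931054)/(2 − 1) = 9.4952589454
Shift from A(h/2): −1.4097670800.

9.495259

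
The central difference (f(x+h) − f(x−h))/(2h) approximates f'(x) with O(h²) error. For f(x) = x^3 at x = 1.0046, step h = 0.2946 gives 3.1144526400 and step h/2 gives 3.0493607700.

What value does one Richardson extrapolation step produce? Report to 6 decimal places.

3.027663

r = 2, so 2^r = 4.
2^2 × A(h/2) = 12.1974430800; minus A(h) gives 9.0829904400.
Divide by 2^2 − 1 = 3.
R = 9.0829904400/3 = 3.0276634800
Shift from A(h/2): −0.0216972900.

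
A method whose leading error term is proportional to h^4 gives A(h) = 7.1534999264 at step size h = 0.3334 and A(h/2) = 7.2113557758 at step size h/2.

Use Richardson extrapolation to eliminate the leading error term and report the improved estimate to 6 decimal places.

7.215213

Order 4 gives 2^r = 16 and 2^r − 1 = 15.
Difference of the inputs: 7.2113557758 − 7.1534999264 = 0.0578558494
Divide by 2^4 − 1 = 15: 0.0578558494/15 = 0.0038570566
R = 7.2113557758 + 0.0038570566 = 7.2152128324
Shift from A(h/2): +0.0038570566.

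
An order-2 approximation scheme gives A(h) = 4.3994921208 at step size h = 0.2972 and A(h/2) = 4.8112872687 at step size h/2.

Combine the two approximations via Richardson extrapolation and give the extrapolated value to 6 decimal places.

4.948552

Order 2 gives 2^r = 4 and 2^r − 1 = 3.
4·4.8112872687 − 4.3994921208 = 14.8456569540
Denominator 4 − 1 = 3.
Extrapolated: 14.8456569540 / 3 = 4.9485523180
Correction |R − A(h/2)| = 1.373e-01; gap |A(h/2) − A(h)| = 4.118e-01.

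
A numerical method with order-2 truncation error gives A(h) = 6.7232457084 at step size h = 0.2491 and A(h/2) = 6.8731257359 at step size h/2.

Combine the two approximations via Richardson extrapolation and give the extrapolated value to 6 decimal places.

6.923086

r = 2, so 2^r = 4.
2^2×A(h/2) = 27.4925029436; minus A(h) gives 20.7692572352.
(4×6.8731257359 − 6.7232457084)/(4 − 1) = 6.9230857451
Correction |R − A(h/2)| = 4.996e-02; gap |A(h/2) − A(h)| = 1.499e-01.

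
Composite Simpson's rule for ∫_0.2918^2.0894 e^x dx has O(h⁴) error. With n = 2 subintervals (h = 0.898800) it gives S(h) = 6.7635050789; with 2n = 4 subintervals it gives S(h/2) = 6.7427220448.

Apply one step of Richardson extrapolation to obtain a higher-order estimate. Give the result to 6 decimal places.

6.741337

The method has order 4: 2^4 = 16.
Difference of the inputs: 6.7427220448 − 6.7635050789 = -0.0207830341
Divide by 2^4 − 1 = 15: (-0.0207830341)/15 = -0.0013855356
R = A(h/2) + (A(h/2) − A(h))/15 = 6.7427220448 − 0.0013855356 = 6.7413365092
Gap between inputs: 2.078e-02; correction applied: −0.0013855356.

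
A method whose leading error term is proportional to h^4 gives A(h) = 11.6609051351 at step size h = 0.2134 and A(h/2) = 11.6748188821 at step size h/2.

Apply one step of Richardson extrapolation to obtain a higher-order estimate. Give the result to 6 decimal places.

11.675746

With r = 4 the leading error scales as h^4, so the weight is 2^4 = 16.
2^4 × A(h/2) = 186.7971021136; minus A(h) gives 175.1361969785.
175.1361969785 ÷ 15 = 11.6757464652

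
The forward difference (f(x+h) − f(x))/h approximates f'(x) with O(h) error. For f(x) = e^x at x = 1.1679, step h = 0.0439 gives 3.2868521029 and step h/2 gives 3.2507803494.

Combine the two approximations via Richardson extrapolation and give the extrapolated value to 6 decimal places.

Method order is 1; weight 2^1 = 2.
2×3.2507803494 = 6.5015606988; 6.5015606988 − 3.2868521029 = 3.2147085959
Denominator 2 − 1 = 1.
3.2147085959 ÷ 1 = 3.2147085959
Correction |R − A(h/2)| = 3.607e-02; gap |A(h/2) − A(h)| = 3.607e-02.

3.214709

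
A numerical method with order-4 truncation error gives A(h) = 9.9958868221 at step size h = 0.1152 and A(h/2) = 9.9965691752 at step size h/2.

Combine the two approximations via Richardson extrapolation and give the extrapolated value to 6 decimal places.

9.996615

Method order is 4; weight 2^4 = 16.
Weighted: 159.9451068032 − 9.9958868221 = 149.9492199811
Denominator 16 − 1 = 15.
149.9492199811 ÷ 15 = 9.9966146654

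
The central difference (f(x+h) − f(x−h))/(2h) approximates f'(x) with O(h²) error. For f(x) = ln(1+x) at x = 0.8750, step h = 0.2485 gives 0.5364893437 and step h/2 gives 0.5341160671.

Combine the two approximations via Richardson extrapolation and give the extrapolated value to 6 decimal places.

r = 2: numerator weight 4, denominator 3.
4 × 0.5341160671 − 0.5364893437 = 1.5999749247
Extrapolated: 1.5999749247 / 3 = 0.5333249749

0.533325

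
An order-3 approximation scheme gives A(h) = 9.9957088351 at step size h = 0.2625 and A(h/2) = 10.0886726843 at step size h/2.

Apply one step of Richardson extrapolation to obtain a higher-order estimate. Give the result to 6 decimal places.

Order 3 gives 2^r = 8 and 2^r − 1 = 7.
8×10.0886726843 = 80.7093814744; 80.7093814744 − 9.9957088351 = 70.7136726393
Denominator 8 − 1 = 7.
70.7136726393 ÷ 7 = 10.1019532342

10.101953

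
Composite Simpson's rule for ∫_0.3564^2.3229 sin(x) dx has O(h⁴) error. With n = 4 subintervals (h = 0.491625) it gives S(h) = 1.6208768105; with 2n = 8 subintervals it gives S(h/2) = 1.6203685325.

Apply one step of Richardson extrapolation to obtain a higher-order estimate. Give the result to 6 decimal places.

r = 4: numerator weight 16, denominator 15.
Weighted: 25.9258965200 − 1.6208768105 = 24.3050197095
Extrapolated: 24.3050197095 / 15 = 1.6203346473

1.620335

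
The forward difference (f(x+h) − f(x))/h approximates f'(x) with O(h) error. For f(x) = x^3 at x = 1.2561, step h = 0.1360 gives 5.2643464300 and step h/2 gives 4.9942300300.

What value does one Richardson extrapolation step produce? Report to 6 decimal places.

Order 1 gives 2^r = 2 and 2^r − 1 = 1.
Difference of the inputs: 4.9942300300 − 5.2643464300 = -0.2701164000
Correction (A(h/2) − A(h))/(2 − 1) = (-0.2701164000)/1 = -0.2701164000
R = A(h/2) + (A(h/2) − A(h))/1 = 4.9942300300 − 0.2701164000 = 4.7241136300
Shift from A(h/2): −0.2701164000.

4.724114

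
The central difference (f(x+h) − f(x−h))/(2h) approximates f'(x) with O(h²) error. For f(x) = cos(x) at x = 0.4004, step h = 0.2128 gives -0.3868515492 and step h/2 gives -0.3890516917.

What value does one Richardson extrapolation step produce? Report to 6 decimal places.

r = 2: numerator weight 4, denominator 3.
Top: 4(-0.3890516917) − (-0.3868515492) = -1.1693552176
Denominator 4 − 1 = 3.
R = (-1.1693552176)/3 = -0.3897850725
Correction |R − A(h/2)| = 7.334e-04; gap |A(h/2) − A(h)| = 2.200e-03.

-0.389785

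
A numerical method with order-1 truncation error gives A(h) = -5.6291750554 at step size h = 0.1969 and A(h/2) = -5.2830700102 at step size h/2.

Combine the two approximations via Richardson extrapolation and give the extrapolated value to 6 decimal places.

-4.936965

Leading term ∝ h^1; use weight 2 = 2^1.
2 × (-5.2830700102) = -10.5661400204; (-10.5661400204) − (-5.6291750554) = -4.9369649650
(-4.9369649650) ÷ 1 = -4.9369649650
Gap between inputs: 3.461e-01; correction applied: +0.3461050452.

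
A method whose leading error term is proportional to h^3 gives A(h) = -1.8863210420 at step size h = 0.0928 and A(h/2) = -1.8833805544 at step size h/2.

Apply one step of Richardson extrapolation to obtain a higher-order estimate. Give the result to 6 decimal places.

Method order is 3; weight 2^3 = 8.
Numerator 8×A(h/2) − A(h) = 8×(-1.8833805544) − (-1.8863210420) = -13.1807233932
Denominator 8 − 1 = 7.
R = (-13.1807233932)/7 = -1.8829604847
Gap between inputs: 2.940e-03; correction applied: +0.0004200697.

-1.882960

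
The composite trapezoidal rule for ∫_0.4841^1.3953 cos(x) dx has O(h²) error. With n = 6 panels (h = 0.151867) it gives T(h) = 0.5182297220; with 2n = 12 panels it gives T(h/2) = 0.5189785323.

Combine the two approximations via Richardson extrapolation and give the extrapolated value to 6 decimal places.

0.519228

The method has order 2: 2^2 = 4.
4·0.5189785323 − 0.5182297220 = 1.5576844072
Extrapolated: 1.5576844072 / 3 = 0.5192281357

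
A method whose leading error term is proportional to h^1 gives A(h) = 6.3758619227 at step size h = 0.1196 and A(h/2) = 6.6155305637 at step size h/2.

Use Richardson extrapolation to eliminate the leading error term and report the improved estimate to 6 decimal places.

Order 1 gives 2^r = 2 and 2^r − 1 = 1.
Difference of the inputs: 6.6155305637 − 6.3758619227 = 0.2396686410
Correction (A(h/2) − A(h))/(2 − 1) = 0.2396686410/1 = 0.2396686410
R = A(h/2) + (A(h/2) − A(h))/1 = 6.6155305637 + 0.2396686410 = 6.8551992047

6.855199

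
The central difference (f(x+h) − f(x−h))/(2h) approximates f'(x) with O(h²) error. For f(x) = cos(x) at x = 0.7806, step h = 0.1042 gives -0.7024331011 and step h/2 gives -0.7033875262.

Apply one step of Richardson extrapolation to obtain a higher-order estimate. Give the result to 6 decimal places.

r = 2, so 2^r = 4.
Difference of the inputs: -0.7033875262 − (-0.7024331011) = -0.0009544251
Divide by 2^2 − 1 = 3: (-0.0009544251)/3 = -0.0003181417
R = A(h/2) + (A(h/2) − A(h))/3 = -0.7033875262 − 0.0003181417 = -0.7037056679

-0.703706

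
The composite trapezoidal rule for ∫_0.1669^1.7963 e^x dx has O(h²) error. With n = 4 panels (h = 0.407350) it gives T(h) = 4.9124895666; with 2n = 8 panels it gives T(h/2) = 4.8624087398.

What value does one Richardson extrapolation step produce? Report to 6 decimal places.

4.845715

Method order is 2; weight 2^2 = 4.
Numerator 4 × A(h/2) − A(h) = 4 × 4.8624087398 − 4.9124895666 = 14.5371453926
Denominator 4 − 1 = 3.
14.5371453926 ÷ 3 = 4.8457151309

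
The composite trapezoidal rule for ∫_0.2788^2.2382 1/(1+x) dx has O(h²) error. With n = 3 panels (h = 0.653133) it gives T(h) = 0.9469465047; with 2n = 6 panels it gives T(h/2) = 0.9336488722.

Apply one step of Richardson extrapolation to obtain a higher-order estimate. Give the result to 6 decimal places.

The method has order 2: 2^2 = 4.
4·0.9336488722 = 3.7345954888; 3.7345954888 − 0.9469465047 = 2.7876489841
R = 2.7876489841/3 = 0.9292163280
Correction |R − A(h/2)| = 4.433e-03; gap |A(h/2) − A(h)| = 1.330e-02.

0.929216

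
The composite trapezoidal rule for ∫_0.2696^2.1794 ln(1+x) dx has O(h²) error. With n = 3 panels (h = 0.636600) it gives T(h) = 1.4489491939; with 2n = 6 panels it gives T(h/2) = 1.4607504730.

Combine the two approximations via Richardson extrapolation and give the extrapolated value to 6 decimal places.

r = 2, so 2^r = 4.
4·1.4607504730 = 5.8430018920; 5.8430018920 − 1.4489491939 = 4.3940526981
Denominator 4 − 1 = 3.
Result: 1.4646842327
Correction |R − A(h/2)| = 3.934e-03; gap |A(h/2) − A(h)| = 1.180e-02.

1.464684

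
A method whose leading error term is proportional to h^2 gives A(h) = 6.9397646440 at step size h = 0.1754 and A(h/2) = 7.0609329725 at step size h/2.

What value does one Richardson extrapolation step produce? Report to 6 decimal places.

7.101322

Method order is 2; weight 2^2 = 4.
Top: 4(7.0609329725) − (6.9397646440) = 21.3039672460
21.3039672460 ÷ 3 = 7.1013224153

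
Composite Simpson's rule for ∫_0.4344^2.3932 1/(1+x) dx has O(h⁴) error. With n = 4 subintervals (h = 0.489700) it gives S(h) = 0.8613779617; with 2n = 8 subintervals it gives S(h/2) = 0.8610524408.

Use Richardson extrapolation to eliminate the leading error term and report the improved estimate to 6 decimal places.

0.861031

Method order is 4; weight 2^4 = 16.
Weighted: 13.7768390528 − 0.8613779617 = 12.9154610911
Denominator 16 − 1 = 15.
So the Richardson estimate is 0.8610307394.
Shift from A(h/2): −0.0000217014.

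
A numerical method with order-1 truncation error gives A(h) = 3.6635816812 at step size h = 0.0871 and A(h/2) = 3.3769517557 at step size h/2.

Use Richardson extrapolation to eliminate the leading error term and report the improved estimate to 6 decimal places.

3.090322

r = 1, so 2^r = 2.
Difference of the inputs: 3.3769517557 − 3.6635816812 = -0.2866299255
Divide by 2^1 − 1 = 1: (-0.2866299255)/1 = -0.2866299255
R = A(h/2) + (A(h/2) − A(h))/1 = 3.3769517557 − 0.2866299255 = 3.0903218302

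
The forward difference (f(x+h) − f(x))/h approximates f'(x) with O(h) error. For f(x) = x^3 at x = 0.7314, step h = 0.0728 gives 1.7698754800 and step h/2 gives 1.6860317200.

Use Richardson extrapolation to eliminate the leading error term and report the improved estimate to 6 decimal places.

1.602188

Method order is 1; weight 2^1 = 2.
2·1.6860317200 = 3.3720634400; 3.3720634400 − 1.7698754800 = 1.6021879600
Denominator 2 − 1 = 1.
So the Richardson estimate is 1.6021879600.
Correction |R − A(h/2)| = 8.384e-02; gap |A(h/2) − A(h)| = 8.384e-02.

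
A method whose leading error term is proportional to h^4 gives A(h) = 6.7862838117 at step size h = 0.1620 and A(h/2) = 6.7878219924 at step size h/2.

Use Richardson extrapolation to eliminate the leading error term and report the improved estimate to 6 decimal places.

6.787925

Order 4 gives 2^r = 16 and 2^r − 1 = 15.
Numerator 16 × A(h/2) − A(h) = 16 × 6.7878219924 − 6.7862838117 = 101.8188680667
Denominator 16 − 1 = 15.
101.8188680667 ÷ 15 = 6.7879245378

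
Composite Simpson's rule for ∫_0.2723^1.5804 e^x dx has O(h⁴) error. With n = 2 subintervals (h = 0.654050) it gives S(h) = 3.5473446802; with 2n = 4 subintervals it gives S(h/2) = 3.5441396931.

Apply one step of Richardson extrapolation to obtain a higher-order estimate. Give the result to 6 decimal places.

Order 4 gives 2^r = 16 and 2^r − 1 = 15.
2^4*A(h/2) = 56.7062350896; minus A(h) gives 53.1588904094.
(16*3.5441396931 − 3.5473446802)/(16 − 1) = 3.5439260273

3.543926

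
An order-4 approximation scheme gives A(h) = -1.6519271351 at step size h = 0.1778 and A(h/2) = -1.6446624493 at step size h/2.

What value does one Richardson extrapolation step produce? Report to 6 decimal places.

Method order is 4; weight 2^4 = 16.
2^4*A(h/2) = -26.3145991888; minus A(h) gives -24.6626720537.
(16*(-1.6446624493) − (-1.6519271351))/(16 − 1) = -1.6441781369
Shift from A(h/2): +0.0004843124.

-1.644178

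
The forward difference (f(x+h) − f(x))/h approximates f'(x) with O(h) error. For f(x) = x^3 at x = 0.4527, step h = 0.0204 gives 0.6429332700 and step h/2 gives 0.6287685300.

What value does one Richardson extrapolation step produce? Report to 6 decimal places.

0.614604

Error is O(h^1); halving h shrinks it by 2^1 = 2.
Top: 2(0.6287685300) − (0.6429332700) = 0.6146037900
(2×0.6287685300 − 0.6429332700)/(2 − 1) = 0.6146037900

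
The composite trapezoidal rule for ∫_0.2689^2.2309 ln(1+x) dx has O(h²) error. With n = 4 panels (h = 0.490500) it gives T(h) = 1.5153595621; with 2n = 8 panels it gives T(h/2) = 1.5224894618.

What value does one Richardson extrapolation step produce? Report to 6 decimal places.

Method order is 2; weight 2^2 = 4.
2^2·A(h/2) = 6.0899578472; minus A(h) gives 4.5745982851.
4.5745982851 ÷ 3 = 1.5248660950

1.524866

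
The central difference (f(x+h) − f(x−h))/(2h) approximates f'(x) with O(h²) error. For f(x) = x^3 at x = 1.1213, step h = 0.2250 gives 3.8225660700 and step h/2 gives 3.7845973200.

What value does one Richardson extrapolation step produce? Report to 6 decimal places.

3.771941

Method order is 2; weight 2^2 = 4.
4 × 3.7845973200 − 3.8225660700 = 11.3158232100
Divide by 2^2 − 1 = 3.
(4 × 3.7845973200 − 3.8225660700)/(4 − 1) = 3.7719410700
Gap between inputs: 3.797e-02; correction applied: −0.0126562500.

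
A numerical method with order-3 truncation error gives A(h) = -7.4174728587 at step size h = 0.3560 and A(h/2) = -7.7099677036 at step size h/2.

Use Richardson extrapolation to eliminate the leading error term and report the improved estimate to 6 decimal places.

r = 3, so 2^r = 8.
2^3×A(h/2) = -61.6797416288; minus A(h) gives -54.2622687701.
Divide by 2^3 − 1 = 7.
Extrapolated: (-54.2622687701) / 7 = -7.7517526814

-7.751753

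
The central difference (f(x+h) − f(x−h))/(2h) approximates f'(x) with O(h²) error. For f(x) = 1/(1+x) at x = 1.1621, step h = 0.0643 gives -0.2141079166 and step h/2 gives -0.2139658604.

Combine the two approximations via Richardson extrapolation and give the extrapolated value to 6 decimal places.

-0.213919

r = 2: numerator weight 4, denominator 3.
2^2×A(h/2) = -0.8558634416; minus A(h) gives -0.6417555250.
Extrapolated: (-0.6417555250) / 3 = -0.2139185083
Correction |R − A(h/2)| = 4.735e-05; gap |A(h/2) − A(h)| = 1.421e-04.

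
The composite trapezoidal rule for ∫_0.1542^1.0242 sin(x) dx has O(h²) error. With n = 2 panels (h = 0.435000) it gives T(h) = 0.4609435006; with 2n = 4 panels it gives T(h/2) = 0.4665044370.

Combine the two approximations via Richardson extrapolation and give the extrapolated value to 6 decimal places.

Leading term ∝ h^2; use weight 4 = 2^2.
4 × 0.4665044370 = 1.8660177480; 1.8660177480 − 0.4609435006 = 1.4050742474
1.4050742474 ÷ 3 = 0.4683580825
Correction |R − A(h/2)| = 1.854e-03; gap |A(h/2) − A(h)| = 5.561e-03.

0.468358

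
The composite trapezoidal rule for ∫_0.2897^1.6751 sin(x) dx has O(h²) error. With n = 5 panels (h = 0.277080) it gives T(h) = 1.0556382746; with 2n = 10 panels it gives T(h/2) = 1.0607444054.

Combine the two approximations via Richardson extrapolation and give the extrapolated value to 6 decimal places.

r = 2, so 2^r = 4.
Weighted: 4.2429776216 − 1.0556382746 = 3.1873393470
Denominator 4 − 1 = 3.
R = 3.1873393470/3 = 1.0624464490
Shift from A(h/2): +0.0017020436.

1.062446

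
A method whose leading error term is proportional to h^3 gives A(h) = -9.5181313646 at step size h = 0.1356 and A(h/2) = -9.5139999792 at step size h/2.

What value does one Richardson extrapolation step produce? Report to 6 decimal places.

r = 3, so 2^r = 8.
Difference of the inputs: -9.5139999792 − (-9.5181313646) = 0.0041313854
Divide by 2^3 − 1 = 7: 0.0041313854/7 = 0.0005901979
R = -9.5139999792 + 0.0005901979 = -9.5134097813
Gap between inputs: 4.131e-03; correction applied: +0.0005901979.

-9.513410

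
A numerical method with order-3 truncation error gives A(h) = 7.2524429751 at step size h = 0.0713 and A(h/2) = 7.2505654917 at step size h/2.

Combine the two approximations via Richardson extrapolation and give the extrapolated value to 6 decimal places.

7.250297

Order 3 gives 2^r = 8 and 2^r − 1 = 7.
8 × 7.2505654917 = 58.0045239336; 58.0045239336 − 7.2524429751 = 50.7520809585
Divide by 2^3 − 1 = 7.
Extrapolated: 50.7520809585 / 7 = 7.2502972798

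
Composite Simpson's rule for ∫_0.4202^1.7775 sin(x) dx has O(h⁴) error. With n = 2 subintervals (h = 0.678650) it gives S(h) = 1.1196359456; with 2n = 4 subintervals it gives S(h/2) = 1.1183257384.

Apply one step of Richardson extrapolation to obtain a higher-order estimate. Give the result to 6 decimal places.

The method has order 4: 2^4 = 16.
16×1.1183257384 − 1.1196359456 = 16.7735758688
R = 16.7735758688/15 = 1.1182383913

1.118238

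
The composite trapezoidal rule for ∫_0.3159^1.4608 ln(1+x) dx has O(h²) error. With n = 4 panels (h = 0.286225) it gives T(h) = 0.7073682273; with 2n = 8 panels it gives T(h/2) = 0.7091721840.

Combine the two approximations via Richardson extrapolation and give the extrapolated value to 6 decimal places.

Order 2 gives 2^r = 4 and 2^r − 1 = 3.
4×0.7091721840 − 0.7073682273 = 2.1293205087
Denominator 4 − 1 = 3.
Result: 0.7097735029
Correction |R − A(h/2)| = 6.013e-04; gap |A(h/2) − A(h)| = 1.804e-03.

0.709774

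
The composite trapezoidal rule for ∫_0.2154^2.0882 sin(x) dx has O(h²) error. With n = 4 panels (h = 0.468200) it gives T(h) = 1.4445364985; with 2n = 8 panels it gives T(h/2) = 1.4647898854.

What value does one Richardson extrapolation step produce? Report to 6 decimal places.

1.471541

r = 2: numerator weight 4, denominator 3.
Numerator 4·A(h/2) − A(h) = 4·1.4647898854 − 1.4445364985 = 4.4146230431
Denominator 4 − 1 = 3.
Extrapolated: 4.4146230431 / 3 = 1.4715410144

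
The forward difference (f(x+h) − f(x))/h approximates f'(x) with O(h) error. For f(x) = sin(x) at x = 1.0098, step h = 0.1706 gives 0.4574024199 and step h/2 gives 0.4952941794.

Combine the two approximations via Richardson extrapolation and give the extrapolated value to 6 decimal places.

Error is O(h^1); halving h shrinks it by 2^1 = 2.
Top: 2(0.4952941794) − (0.4574024199) = 0.5331859389
Divide by 2^1 − 1 = 1.
0.5331859389 ÷ 1 = 0.5331859389

0.533186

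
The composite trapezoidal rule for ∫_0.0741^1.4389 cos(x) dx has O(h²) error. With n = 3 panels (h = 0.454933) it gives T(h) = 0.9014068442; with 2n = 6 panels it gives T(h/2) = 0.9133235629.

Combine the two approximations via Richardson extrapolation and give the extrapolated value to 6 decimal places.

0.917296

Order 2 gives 2^r = 4 and 2^r − 1 = 3.
Numerator 4*A(h/2) − A(h) = 4*0.9133235629 − 0.9014068442 = 2.7518874074
Denominator 4 − 1 = 3.
Result: 0.9172958025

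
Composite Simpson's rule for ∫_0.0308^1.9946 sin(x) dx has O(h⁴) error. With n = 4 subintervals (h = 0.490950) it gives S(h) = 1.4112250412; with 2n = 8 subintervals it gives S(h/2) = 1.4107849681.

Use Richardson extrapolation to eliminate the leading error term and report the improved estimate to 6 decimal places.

1.410756

Error is O(h^4); halving h shrinks it by 2^4 = 16.
A(h/2) − A(h) = 1.4107849681 − 1.4112250412 = -0.0004400731
Divide by 2^4 − 1 = 15: (-0.0004400731)/15 = -0.0000293382
R = A(h/2) + (A(h/2) − A(h))/15 = 1.4107849681 − 0.0000293382 = 1.4107556299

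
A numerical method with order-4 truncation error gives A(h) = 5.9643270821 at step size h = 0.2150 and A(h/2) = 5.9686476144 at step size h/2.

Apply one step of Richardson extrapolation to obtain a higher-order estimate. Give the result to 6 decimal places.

5.968936

With r = 4 the leading error scales as h^4, so the weight is 2^4 = 16.
16×5.9686476144 − 5.9643270821 = 89.5340347483
R = 89.5340347483/15 = 5.9689356499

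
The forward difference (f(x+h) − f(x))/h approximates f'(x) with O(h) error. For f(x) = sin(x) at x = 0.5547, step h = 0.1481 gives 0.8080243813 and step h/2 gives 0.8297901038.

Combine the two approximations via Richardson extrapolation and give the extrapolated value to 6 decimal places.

0.851556

r = 1, so 2^r = 2.
Weighted: 1.6595802076 − 0.8080243813 = 0.8515558263
Divide by 2^1 − 1 = 1.
(2 × 0.8297901038 − 0.8080243813)/(2 − 1) = 0.8515558263
Gap between inputs: 2.177e-02; correction applied: +0.0217657225.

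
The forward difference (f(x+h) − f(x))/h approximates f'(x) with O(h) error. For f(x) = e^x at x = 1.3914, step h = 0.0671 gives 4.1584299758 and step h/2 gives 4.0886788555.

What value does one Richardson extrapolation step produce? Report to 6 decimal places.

4.018928

r = 1, so 2^r = 2.
2×4.0886788555 − 4.1584299758 = 4.0189277352
Denominator 2 − 1 = 1.
(2×4.0886788555 − 4.1584299758)/(2 − 1) = 4.0189277352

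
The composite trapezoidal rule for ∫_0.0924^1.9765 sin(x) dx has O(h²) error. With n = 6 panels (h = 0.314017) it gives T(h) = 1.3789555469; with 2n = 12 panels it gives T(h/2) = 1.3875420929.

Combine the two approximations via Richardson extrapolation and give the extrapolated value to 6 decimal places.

1.390404

Order 2 gives 2^r = 4 and 2^r − 1 = 3.
Numerator 4×A(h/2) − A(h) = 4×1.3875420929 − 1.3789555469 = 4.1712128247
Denominator 4 − 1 = 3.
R = 4.1712128247/3 = 1.3904042749
Gap between inputs: 8.587e-03; correction applied: +0.0028621820.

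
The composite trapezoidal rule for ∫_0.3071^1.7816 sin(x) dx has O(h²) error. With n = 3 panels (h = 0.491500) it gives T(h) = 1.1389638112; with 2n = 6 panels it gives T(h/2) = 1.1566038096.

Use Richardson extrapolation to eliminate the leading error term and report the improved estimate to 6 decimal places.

1.162484

r = 2: numerator weight 4, denominator 3.
A(h/2) − A(h) = 1.1566038096 − 1.1389638112 = 0.0176399984
Correction (A(h/2) − A(h))/(4 − 1) = 0.0176399984/3 = 0.0058799995
R = A(h/2) + (A(h/2) − A(h))/3 = 1.1566038096 + 0.0058799995 = 1.1624838091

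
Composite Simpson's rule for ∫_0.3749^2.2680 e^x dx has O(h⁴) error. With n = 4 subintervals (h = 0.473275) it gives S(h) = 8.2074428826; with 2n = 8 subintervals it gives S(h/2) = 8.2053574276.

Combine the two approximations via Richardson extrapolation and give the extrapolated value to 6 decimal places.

8.205218

r = 4: numerator weight 16, denominator 15.
Numerator 16 × A(h/2) − A(h) = 16 × 8.2053574276 − 8.2074428826 = 123.0782759590
Denominator 16 − 1 = 15.
Extrapolated: 123.0782759590 / 15 = 8.2052183973
Correction |R − A(h/2)| = 1.390e-04; gap |A(h/2) − A(h)| = 2.085e-03.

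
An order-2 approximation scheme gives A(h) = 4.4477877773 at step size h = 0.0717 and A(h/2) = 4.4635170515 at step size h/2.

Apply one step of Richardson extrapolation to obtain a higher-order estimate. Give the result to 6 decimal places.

r = 2, so 2^r = 4.
Top: 4(4.4635170515) − (4.4477877773) = 13.4062804287
Divide by 2^2 − 1 = 3.
(4×4.4635170515 − 4.4477877773)/(4 − 1) = 4.4687601429

4.468760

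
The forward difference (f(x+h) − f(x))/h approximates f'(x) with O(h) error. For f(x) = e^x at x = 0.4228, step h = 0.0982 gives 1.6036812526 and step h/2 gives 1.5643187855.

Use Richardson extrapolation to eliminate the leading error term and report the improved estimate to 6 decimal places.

1.524956

r = 1: numerator weight 2, denominator 1.
Numerator 2·A(h/2) − A(h) = 2·1.5643187855 − 1.6036812526 = 1.5249563184
Divide by 2^1 − 1 = 1.
Extrapolated: 1.5249563184 / 1 = 1.5249563184
Correction |R − A(h/2)| = 3.936e-02; gap |A(h/2) − A(h)| = 3.936e-02.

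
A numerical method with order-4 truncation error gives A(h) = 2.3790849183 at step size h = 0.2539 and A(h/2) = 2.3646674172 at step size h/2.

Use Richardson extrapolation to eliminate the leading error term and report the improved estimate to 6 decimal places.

r = 4, so 2^r = 16.
Weighted: 37.8346786752 − 2.3790849183 = 35.4555937569
Divide by 2^4 − 1 = 15.
So the Richardson estimate is 2.3637062505.

2.363706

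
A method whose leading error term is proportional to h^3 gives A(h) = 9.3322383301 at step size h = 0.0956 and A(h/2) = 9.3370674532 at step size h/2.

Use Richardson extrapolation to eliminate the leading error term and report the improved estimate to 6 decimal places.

9.337757

Method order is 3; weight 2^3 = 8.
8 × 9.3370674532 = 74.6965396256; 74.6965396256 − 9.3322383301 = 65.3643012955
R = 65.3643012955/7 = 9.3377573279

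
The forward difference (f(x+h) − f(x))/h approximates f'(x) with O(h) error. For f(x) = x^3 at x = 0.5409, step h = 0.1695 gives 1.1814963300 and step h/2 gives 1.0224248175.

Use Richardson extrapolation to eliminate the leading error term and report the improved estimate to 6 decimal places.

Method order is 1; weight 2^1 = 2.
Numerator 2*A(h/2) − A(h) = 2*1.0224248175 − 1.1814963300 = 0.8633533050
Extrapolated: 0.8633533050 / 1 = 0.8633533050
Correction |R − A(h/2)| = 1.591e-01; gap |A(h/2) − A(h)| = 1.591e-01.

0.863353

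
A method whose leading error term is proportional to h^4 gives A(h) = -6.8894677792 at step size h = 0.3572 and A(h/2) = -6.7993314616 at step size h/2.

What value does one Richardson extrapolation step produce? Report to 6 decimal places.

With r = 4 the leading error scales as h^4, so the weight is 2^4 = 16.
2^4 × A(h/2) = -108.7893033856; minus A(h) gives -101.8998356064.
Denominator 16 − 1 = 15.
R = (-101.8998356064)/15 = -6.7933223738
Shift from A(h/2): +0.0060090878.

-6.793322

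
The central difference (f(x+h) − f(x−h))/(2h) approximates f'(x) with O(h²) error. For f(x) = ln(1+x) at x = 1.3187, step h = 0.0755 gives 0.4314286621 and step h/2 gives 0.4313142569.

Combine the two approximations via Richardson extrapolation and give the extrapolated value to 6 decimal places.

0.431276

r = 2: numerator weight 4, denominator 3.
2^2 × A(h/2) = 1.7252570276; minus A(h) gives 1.2938283655.
(4 × 0.4313142569 − 0.4314286621)/(4 − 1) = 0.4312761218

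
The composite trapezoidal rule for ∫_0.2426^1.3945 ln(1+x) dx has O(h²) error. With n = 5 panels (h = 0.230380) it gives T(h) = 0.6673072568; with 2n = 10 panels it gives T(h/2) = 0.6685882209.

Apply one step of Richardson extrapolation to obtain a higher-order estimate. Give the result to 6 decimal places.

0.669015

Error is O(h^2); halving h shrinks it by 2^2 = 4.
4*0.6685882209 − 0.6673072568 = 2.0070456268
(4*0.6685882209 − 0.6673072568)/(4 − 1) = 0.6690152089
Gap between inputs: 1.281e-03; correction applied: +0.0004269880.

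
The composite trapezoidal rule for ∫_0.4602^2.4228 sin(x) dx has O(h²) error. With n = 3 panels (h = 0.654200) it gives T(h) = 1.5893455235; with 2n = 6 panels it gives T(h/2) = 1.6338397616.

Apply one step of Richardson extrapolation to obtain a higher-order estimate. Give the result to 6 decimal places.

1.648671

r = 2: numerator weight 4, denominator 3.
Difference of the inputs: 1.6338397616 − 1.5893455235 = 0.0444942381
Correction (A(h/2) − A(h))/(4 − 1) = 0.0444942381/3 = 0.0148314127
R = 1.6338397616 + 0.0148314127 = 1.6486711743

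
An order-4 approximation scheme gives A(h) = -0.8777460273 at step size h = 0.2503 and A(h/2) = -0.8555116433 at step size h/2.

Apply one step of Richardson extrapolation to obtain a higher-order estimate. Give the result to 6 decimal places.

With r = 4 the leading error scales as h^4, so the weight is 2^4 = 16.
16 × (-0.8555116433) − (-0.8777460273) = -12.8104402655
(16 × (-0.8555116433) − (-0.8777460273))/(16 − 1) = -0.8540293510
Shift from A(h/2): +0.0014822923.

-0.854029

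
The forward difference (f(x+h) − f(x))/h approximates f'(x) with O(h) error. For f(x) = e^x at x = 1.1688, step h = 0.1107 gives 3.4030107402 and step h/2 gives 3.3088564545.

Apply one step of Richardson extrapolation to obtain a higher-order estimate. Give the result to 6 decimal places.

3.214702

With r = 1 the leading error scales as h^1, so the weight is 2^1 = 2.
Numerator 2*A(h/2) − A(h) = 2*3.3088564545 − 3.4030107402 = 3.2147021688
Denominator 2 − 1 = 1.
Extrapolated: 3.2147021688 / 1 = 3.2147021688
Correction |R − A(h/2)| = 9.415e-02; gap |A(h/2) − A(h)| = 9.415e-02.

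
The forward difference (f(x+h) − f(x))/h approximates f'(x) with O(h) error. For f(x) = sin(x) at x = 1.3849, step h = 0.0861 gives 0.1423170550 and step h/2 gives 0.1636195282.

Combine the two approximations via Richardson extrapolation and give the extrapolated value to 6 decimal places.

0.184922

r = 1: numerator weight 2, denominator 1.
2*0.1636195282 = 0.3272390564; 0.3272390564 − 0.1423170550 = 0.1849220014
R = 0.1849220014/1 = 0.1849220014
Shift from A(h/2): +0.0213024732.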